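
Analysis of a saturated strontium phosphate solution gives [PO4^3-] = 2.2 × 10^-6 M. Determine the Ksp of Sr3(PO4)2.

1.7e-28

Sr3(PO4)2(s) ⇌ 3 Sr^2+ + 2 PO4^3-
Stoichiometry gives [Sr^2+] = (3/2)[PO4^3-] = 3.30 × 10^-6 M.
Ksp = [Sr^2+]^3[PO4^3-]^2
Ksp = (3.30 x 10^-6)^3 × (2.2 × 10^-6)^2 = 1.7 x 10^-28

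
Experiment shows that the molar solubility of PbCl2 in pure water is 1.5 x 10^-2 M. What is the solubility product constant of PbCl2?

PbCl2(s) <=> Pb^2+ + 2 Cl^-
Let s = molar solubility. Then [Pb^2+] = s and [Cl^-] = 2s.
Ksp = [Pb^2+][Cl^-]^2
So Ksp = s × (2s)^2 = 4s^3
Ksp = 4 × (1.5 × 10^-2)^3 = 1.4 × 10^-5

Ksp = 1.4 × 10^-5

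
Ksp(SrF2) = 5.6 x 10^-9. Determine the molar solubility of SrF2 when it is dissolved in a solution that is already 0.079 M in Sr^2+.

SrF2(s) ⇌ Sr^2+(aq) + 2 F^-(aq)
Ksp = [Sr^2+][F^-]^2
Let s = moles of SrF2 that dissolve per litre. [Sr^2+] = 0.079 + s ≈ 0.079, [F^-] = 2s (common-ion effect: Sr^2+ is already 0.079 M).
Ksp ≈ 0.079 × (2s)^2
s = 1.3 × 10^-4 M
Check: s = 1.3 × 10^-4 ≪ 0.079, so the approximation is valid.

1.3 × 10^-4 M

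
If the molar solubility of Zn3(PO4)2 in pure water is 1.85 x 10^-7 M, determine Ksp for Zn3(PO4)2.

Zn3(PO4)2(s) <=> 3 Zn^2+ + 2 PO4^3-
For each mole of Zn3(PO4)2 that dissolves: [Zn^2+] = 3s, [PO4^3-] = 2s.
Ksp = [Zn^2+]^3[PO4^3-]^2
Ksp = (3s)^3(2s)^2 = 108s^5
With s = 1.85 × 10^-7: Ksp = 2.34 x 10^-32

Ksp ≈ 2.34 × 10^-32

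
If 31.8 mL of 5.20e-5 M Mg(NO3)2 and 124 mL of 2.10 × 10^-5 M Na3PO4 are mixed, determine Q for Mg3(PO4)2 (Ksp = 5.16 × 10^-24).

Q ≈ 3.34e-25

Total volume = 31.8 + 124 = 155.8 mL.
[Mg^2+] = 5.20 × 10^-5 × (31.8/155.8) = 1.061 × 10^-5 M
[PO4^3-] = 2.10 × 10^-5 × (124/155.8) = 1.671 × 10^-5 M
Mg3(PO4)2(s) ⇌ 3 Mg^2+ + 2 PO4^3-, so Q = [Mg^2+]^3[PO4^3-]^2
Q = (1.061 × 10^-5)^3(1.671 × 10^-5)^2 = 3.34 × 10^-25
Q < Ksp, so no precipitate of Mg3(PO4)2 forms.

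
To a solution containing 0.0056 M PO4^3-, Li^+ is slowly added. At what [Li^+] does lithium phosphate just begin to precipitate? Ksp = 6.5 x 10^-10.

[Li^+] ≈ 4.9e-3 M

Li3PO4(s) ⇌ 3 Li^+(aq) + PO4^3-(aq)
Ksp = [Li^+]^3[PO4^3-]
Precipitation begins when Q = Ksp. With [PO4^3-] = 0.0056 M:
6.5 x 10^-10 = (0.0056) × [Li^+]^3
[Li^+] = (6.5 x 10^-10 / 5.6 x 10^-3)^(1/3) = 4.9 x 10^-3 M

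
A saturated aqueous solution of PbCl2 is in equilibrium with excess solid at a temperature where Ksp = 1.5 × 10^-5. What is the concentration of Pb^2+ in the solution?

1.6e-2 M

PbCl2(s) ⇌ Pb^2+ + 2 Cl^-
Ksp = [Pb^2+][Cl^-]^2
Let s = molar solubility. Then [Pb^2+] = s and [Cl^-] = 2s.
Ksp = s(2s)^2 = 4s^3
s = (1.5 × 10^-5 / 4)^(1/3) = 1.55 x 10^-2 M
[Pb^2+] = s = 1.6 × 10^-2 M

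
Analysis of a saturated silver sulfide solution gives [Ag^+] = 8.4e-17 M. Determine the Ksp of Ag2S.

Ksp ≈ 3.0 × 10^-49

Ag2S(s) <=> 2 Ag^+ + S^2-
Stoichiometry gives [S^2-] = (1/2)[Ag^+] = 4.20 x 10^-17 M.
Ksp = [Ag^+]^2[S^2-]
Ksp = (8.4 × 10^-17)^2 × 4.20 x 10^-17 = 3.0 × 10^-49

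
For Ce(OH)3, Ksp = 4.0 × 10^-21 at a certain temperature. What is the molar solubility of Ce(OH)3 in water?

3.5 × 10^-6 M

Ce(OH)3(s) ⇌ Ce^3+(aq) + 3 OH^-(aq)
Ksp = [Ce^3+][OH^-]^3
With molar solubility s: [Ce^3+] = s, [OH^-] = 3s.
So Ksp = s × (3s)^3 = 27s^4
Solving, s = (4.0 × 10^-21/27)^(1/4) = 3.5 x 10^-6 M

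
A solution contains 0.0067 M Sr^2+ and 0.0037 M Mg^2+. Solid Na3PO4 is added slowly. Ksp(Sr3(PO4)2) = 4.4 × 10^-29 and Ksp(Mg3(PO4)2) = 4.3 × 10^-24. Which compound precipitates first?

Each salt begins to precipitate when Q = Ksp, i.e. when [PO4^3-] reaches its threshold.
For Sr3(PO4)2: 4.4 × 10^-29 = (0.0067)^3 × [PO4^3-]^2  ⇒  [PO4^3-] = 1.2 × 10^-11 M.
For Mg3(PO4)2: 4.3 × 10^-24 = (0.0037)^3 × [PO4^3-]^2  ⇒  [PO4^3-] = 9.2 × 10^-9 M.
The salt with the lower threshold [PO4^3-] precipitates first: Sr3(PO4)2.

Sr3(PO4)2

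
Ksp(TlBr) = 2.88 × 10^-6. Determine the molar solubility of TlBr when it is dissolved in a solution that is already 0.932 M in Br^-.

TlBr(s) ⇌ Tl^+(aq) + Br^-(aq)
Ksp = [Tl^+][Br^-]
Let s = moles of TlBr that dissolve per litre. [Tl^+] = s, [Br^-] = 0.932 + s ≈ 0.932 (common-ion effect: Br^- is already 0.932 M).
Ksp ≈ s × 0.932
s = 3.09 × 10^-6 M
Check: s = 3.1 × 10^-6 ≪ 0.932, so the approximation is valid.

3.09 x 10^-6 M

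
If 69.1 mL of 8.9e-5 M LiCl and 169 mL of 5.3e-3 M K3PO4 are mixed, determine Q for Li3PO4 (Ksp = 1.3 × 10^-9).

6.5 × 10^-17

Total volume = 69.1 + 169 = 238.1 mL.
[Li^+] = 8.9 x 10^-5 × (69.1/238.1) = 2.58 x 10^-5 M
[PO4^3-] = 5.3 × 10^-3 × (169/238.1) = 3.76 × 10^-3 M
Li3PO4(s) <=> 3 Li^+(aq) + PO4^3-(aq), so Q = [Li^+]^3[PO4^3-]
Q = (2.58 x 10^-5)^3(3.76 × 10^-3) = 6.5 × 10^-17
Q < Ksp, so no precipitate of Li3PO4 forms.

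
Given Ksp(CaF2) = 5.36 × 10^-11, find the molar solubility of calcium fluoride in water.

CaF2(s) ⇌ Ca^2+(aq) + 2 F^-(aq)
Ksp = [Ca^2+][F^-]^2
For each mole of CaF2 that dissolves: [Ca^2+] = s, [F^-] = 2s.
Ksp = s(2s)^2 = 4s^3
s = (5.36 × 10^-11 / 4)^(1/3) = 2.38 x 10^-4 M

s = 2.38 x 10^-4 M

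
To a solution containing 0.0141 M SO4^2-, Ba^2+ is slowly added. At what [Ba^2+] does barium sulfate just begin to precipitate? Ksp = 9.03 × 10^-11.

[Ba^2+] ≈ 6.40 x 10^-9 M

BaSO4(s) ⇌ Ba^2+(aq) + SO4^2-(aq)
Ksp = [Ba^2+][SO4^2-]
Precipitation begins when Q = Ksp. With [SO4^2-] = 0.0141 M:
9.03 × 10^-11 = (0.0141) × [Ba^2+]
[Ba^2+] = (9.03 × 10^-11 / 1.41 x 10^-2) = 6.40 x 10^-9 M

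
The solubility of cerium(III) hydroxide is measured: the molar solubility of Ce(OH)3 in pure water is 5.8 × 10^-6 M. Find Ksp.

Ce(OH)3(s) ⇌ Ce^3+(aq) + 3 OH^-(aq)
Let s = molar solubility. Then [Ce^3+] = s and [OH^-] = 3s.
Ksp = [Ce^3+][OH^-]^3
So Ksp = s × (3s)^3 = 27s^4
With s = 5.8 × 10^-6: Ksp = 3.1 × 10^-20

Ksp = 3.1 × 10^-20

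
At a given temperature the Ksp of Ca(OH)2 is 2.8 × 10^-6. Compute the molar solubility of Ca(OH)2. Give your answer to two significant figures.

Ca(OH)2(s) ⇌ Ca^2+ + 2 OH^-
Ksp = [Ca^2+][OH^-]^2
For each mole of Ca(OH)2 that dissolves: [Ca^2+] = s, [OH^-] = 2s.
Substituting: Ksp = s(2s)^2 = 4s^3
s = (2.8 × 10^-6 / 4)^(1/3) = 8.9 × 10^-3 M

s ≈ 8.9 × 10^-3 M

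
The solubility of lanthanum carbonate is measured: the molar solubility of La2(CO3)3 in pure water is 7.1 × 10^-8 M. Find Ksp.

La2(CO3)3(s) ⇌ 2 La^3+(aq) + 3 CO3^2-(aq)
With molar solubility s: [La^3+] = 2s, [CO3^2-] = 3s.
Ksp = [La^3+]^2[CO3^2-]^3
Substituting: Ksp = (2s)^2(3s)^3 = 108s^5
With s = 7.1 × 10^-8: Ksp = 1.9 x 10^-34

Ksp ≈ 1.9e-34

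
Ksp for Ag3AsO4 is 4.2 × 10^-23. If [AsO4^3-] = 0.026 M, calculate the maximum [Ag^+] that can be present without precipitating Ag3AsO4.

[Ag^+] = 1.2 × 10^-7 M

Ag3AsO4(s) <=> 3 Ag^+ + AsO4^3-
Ksp = [Ag^+]^3[AsO4^3-]
Precipitation begins when Q = Ksp. With [AsO4^3-] = 0.026 M:
4.2 × 10^-23 = (0.026) × [Ag^+]^3
[Ag^+] = (4.2 × 10^-23 / 2.6 × 10^-2)^(1/3) = 1.2 × 10^-7 M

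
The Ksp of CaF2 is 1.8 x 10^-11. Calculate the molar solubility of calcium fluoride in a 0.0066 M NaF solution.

CaF2(s) ⇌ Ca^2+(aq) + 2 F^-(aq)
Ksp = [Ca^2+][F^-]^2
If s mol/L dissolves here, [Ca^2+] = s, [F^-] = 0.0066 + 2s ≈ 0.0066 (Ksp is small, so little additional dissolves).
Ksp ≈ s × (0.0066)^2
s = 4.1 × 10^-7 M
Check: 2s = 8.3 × 10^-7 ≪ 0.0066, so the approximation is valid.

4.1e-7 M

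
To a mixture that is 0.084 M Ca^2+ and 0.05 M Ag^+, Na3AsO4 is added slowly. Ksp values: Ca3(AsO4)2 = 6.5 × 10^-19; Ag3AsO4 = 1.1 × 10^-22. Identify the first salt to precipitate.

Precipitation of each salt starts when its ion product equals its Ksp.
For Ca3(AsO4)2: 6.5 × 10^-19 = (0.084)^3 × [AsO4^3-]^2  ⇒  [AsO4^3-] = 3.3 × 10^-8 M.
For Ag3AsO4: 1.1 × 10^-22 = (0.05)^3 × [AsO4^3-]  ⇒  [AsO4^3-] = 8.8 × 10^-19 M.
The salt with the lower threshold [AsO4^3-] precipitates first: Ag3AsO4.

Ag3AsO4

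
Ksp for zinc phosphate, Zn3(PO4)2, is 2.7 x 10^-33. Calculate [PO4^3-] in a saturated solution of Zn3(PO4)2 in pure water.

[PO4^3-] ≈ 2.4 × 10^-7 M

Zn3(PO4)2(s) ⇌ 3 Zn^2+ + 2 PO4^3-
Ksp = [Zn^2+]^3[PO4^3-]^2
For each mole of Zn3(PO4)2 that dissolves: [Zn^2+] = 3s, [PO4^3-] = 2s.
So Ksp = (3s)^3 × (2s)^2 = 108s^5
Solving, s = (2.7 x 10^-33/108)^(1/5) = 1.20 × 10^-7 M
[PO4^3-] = 2s = 2.4 × 10^-7 M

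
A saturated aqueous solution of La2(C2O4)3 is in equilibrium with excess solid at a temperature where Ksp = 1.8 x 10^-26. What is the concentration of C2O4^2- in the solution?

La2(C2O4)3(s) ⇌ 2 La^3+ + 3 C2O4^2-
Ksp = [La^3+]^2[C2O4^2-]^3
With molar solubility s: [La^3+] = 2s, [C2O4^2-] = 3s.
Ksp = (2s)^2(3s)^3 = 108s^5
Solving, s = (1.8 x 10^-26/108)^(1/5) = 2.78 × 10^-6 M
[C2O4^2-] = 3s = 8.3 × 10^-6 M

[C2O4^2-] ≈ 8.3 x 10^-6 M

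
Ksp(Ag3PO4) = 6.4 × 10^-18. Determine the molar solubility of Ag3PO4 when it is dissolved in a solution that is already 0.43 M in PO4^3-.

Ag3PO4(s) ⇌ 3 Ag^+(aq) + PO4^3-(aq)
Ksp = [Ag^+]^3[PO4^3-]
Let s be the molar solubility in this solution. [Ag^+] = 3s, [PO4^3-] = 0.43 + s ≈ 0.43 (Ksp is small, so little additional dissolves).
Ksp ≈ (3s)^3 × 0.43
s = 8.2 x 10^-7 M
Check: s = 8.2 x 10^-7 ≪ 0.43, so the approximation is valid.

s = 8.2e-7 M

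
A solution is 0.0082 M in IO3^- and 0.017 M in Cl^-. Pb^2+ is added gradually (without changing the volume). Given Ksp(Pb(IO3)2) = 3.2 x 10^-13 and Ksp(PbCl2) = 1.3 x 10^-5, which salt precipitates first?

Each salt begins to precipitate when Q = Ksp, i.e. when [Pb^2+] reaches its threshold.
For Pb(IO3)2: 3.2 x 10^-13 = (0.0082)^2 × [Pb^2+]  ⇒  [Pb^2+] = 4.8 × 10^-9 M.
For PbCl2: 1.3 x 10^-5 = (0.017)^2 × [Pb^2+]  ⇒  [Pb^2+] = 4.5 x 10^-2 M.
The salt with the lower threshold [Pb^2+] precipitates first: Pb(IO3)2.

Pb(IO3)2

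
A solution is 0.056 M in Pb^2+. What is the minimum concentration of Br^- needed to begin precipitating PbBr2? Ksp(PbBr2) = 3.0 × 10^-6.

[Br^-] ≈ 7.3e-3 M

PbBr2(s) ⇌ Pb^2+ + 2 Br^-
Ksp = [Pb^2+][Br^-]^2
Precipitation begins when Q = Ksp. With [Pb^2+] = 0.056 M:
3.0 × 10^-6 = (0.056) × [Br^-]^2
[Br^-] = (3.0 × 10^-6 / 5.6 × 10^-2)^(1/2) = 7.3 × 10^-3 M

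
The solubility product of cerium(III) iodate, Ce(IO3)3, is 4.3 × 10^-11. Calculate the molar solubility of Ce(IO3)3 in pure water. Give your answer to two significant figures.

s ≈ 1.1 × 10^-3 M

Ce(IO3)3(s) ⇌ Ce^3+ + 3 IO3^-
Ksp = [Ce^3+][IO3^-]^3
For each mole of Ce(IO3)3 that dissolves: [Ce^3+] = s, [IO3^-] = 3s.
So Ksp = s × (3s)^3 = 27s^4
s = (4.3 × 10^-11 / 27)^(1/4) = 1.1 × 10^-3 M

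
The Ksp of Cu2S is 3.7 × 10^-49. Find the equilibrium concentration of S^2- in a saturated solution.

Cu2S(s) ⇌ 2 Cu^+(aq) + S^2-(aq)
Ksp = [Cu^+]^2[S^2-]
Let s = molar solubility. Then [Cu^+] = 2s and [S^2-] = s.
Ksp = (2s)^2s = 4s^3
s = (3.7 × 10^-49 / 4)^(1/3) = 4.52 × 10^-17 M
[S^2-] = s = 4.5 x 10^-17 M

[S^2-] ≈ 4.5e-17 M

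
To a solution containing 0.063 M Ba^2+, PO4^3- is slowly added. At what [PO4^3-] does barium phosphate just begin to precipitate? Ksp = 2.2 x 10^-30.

[PO4^3-] ≈ 9.4e-14 M

Ba3(PO4)2(s) ⇌ 3 Ba^2+(aq) + 2 PO4^3-(aq)
Ksp = [Ba^2+]^3[PO4^3-]^2
Precipitation begins when Q = Ksp. With [Ba^2+] = 0.063 M:
2.2 x 10^-30 = (0.063)^3 × [PO4^3-]^2
[PO4^3-] = (2.2 x 10^-30 / 2.50 × 10^-4)^(1/2) = 9.4 x 10^-14 M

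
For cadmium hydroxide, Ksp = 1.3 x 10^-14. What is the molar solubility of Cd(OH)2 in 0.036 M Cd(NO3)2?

Cd(OH)2(s) ⇌ Cd^2+ + 2 OH^-
Ksp = [Cd^2+][OH^-]^2
If s mol/L dissolves here, [Cd^2+] = 0.036 + s ≈ 0.036, [OH^-] = 2s (since Cd^2+ from Cd(NO3)2 dominates).
Ksp ≈ 0.036 × (2s)^2
s = 3.0 × 10^-7 M
Check: s = 3.0 × 10^-7 ≪ 0.036, so the approximation is valid.

3.0 × 10^-7 M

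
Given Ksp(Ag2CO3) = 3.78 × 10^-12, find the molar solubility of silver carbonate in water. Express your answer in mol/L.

s ≈ 9.81 x 10^-5 M

Ag2CO3(s) <=> 2 Ag^+(aq) + CO3^2-(aq)
Ksp = [Ag^+]^2[CO3^2-]
If s mol/L of Ag2CO3 dissolves, [Ag^+] = 2s and [CO3^2-] = s.
Ksp = (2s)^2s = 4s^3
s^3 = 3.78 × 10^-12 / 4, so s = 9.81 × 10^-5 M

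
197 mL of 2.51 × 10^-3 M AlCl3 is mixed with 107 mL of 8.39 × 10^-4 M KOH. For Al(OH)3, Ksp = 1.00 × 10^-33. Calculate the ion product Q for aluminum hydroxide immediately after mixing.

4.19 × 10^-14

Total volume = 197 + 107 = 304 mL.
[Al^3+] = 2.51 × 10^-3 × (197/304) = 1.627 × 10^-3 M
[OH^-] = 8.39 × 10^-4 × (107/304) = 2.953 × 10^-4 M
Al(OH)3(s) ⇌ Al^3+(aq) + 3 OH^-(aq), so Q = [Al^3+][OH^-]^3
Q = (1.627 x 10^-3)(2.953 x 10^-4)^3 = 4.19 × 10^-14
Q > Ksp, so Al(OH)3 will precipitate.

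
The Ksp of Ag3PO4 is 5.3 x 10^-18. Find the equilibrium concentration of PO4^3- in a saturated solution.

Ag3PO4(s) ⇌ 3 Ag^+(aq) + PO4^3-(aq)
Ksp = [Ag^+]^3[PO4^3-]
With molar solubility s: [Ag^+] = 3s, [PO4^3-] = s.
Ksp = (3s)^3s = 27s^4
s = (5.3 x 10^-18 / 27)^(1/4) = 2.10 × 10^-5 M
[PO4^3-] = s = 2.1 × 10^-5 M

2.1 × 10^-5 M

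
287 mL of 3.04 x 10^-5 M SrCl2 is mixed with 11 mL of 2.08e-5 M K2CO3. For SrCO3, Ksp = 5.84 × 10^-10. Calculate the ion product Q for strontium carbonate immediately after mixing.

2.25e-11

Total volume = 287 + 11 = 298 mL.
[Sr^2+] = 3.04 × 10^-5 × (287/298) = 2.928 × 10^-5 M
[CO3^2-] = 2.08 x 10^-5 × (11/298) = 7.678 × 10^-7 M
SrCO3(s) ⇌ Sr^2+ + CO3^2-, so Q = [Sr^2+][CO3^2-]
Q = (2.928 x 10^-5)(7.678 × 10^-7) = 2.25 × 10^-11
Q < Ksp, so no precipitate of SrCO3 forms.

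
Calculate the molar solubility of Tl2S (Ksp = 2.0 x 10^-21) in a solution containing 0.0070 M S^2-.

s ≈ 2.7 × 10^-10 M

Tl2S(s) ⇌ 2 Tl^+(aq) + S^2-(aq)
Ksp = [Tl^+]^2[S^2-]
Let s = moles of Tl2S that dissolve per litre. [Tl^+] = 2s, [S^2-] = 0.0070 + s ≈ 0.0070 (Ksp is small, so little additional dissolves).
Ksp ≈ (2s)^2 × 0.0070
s = 2.7 × 10^-10 M
Check: s = 2.7 × 10^-10 ≪ 0.0070, so the approximation is valid.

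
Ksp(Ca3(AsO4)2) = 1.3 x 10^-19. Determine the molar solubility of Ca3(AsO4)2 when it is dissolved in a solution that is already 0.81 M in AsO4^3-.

Ca3(AsO4)2(s) ⇌ 3 Ca^2+(aq) + 2 AsO4^3-(aq)
Ksp = [Ca^2+]^3[AsO4^3-]^2
Let s = moles of Ca3(AsO4)2 that dissolve per litre. [Ca^2+] = 3s, [AsO4^3-] = 0.81 + 2s ≈ 0.81 (common-ion effect: AsO4^3- is already 0.81 M).
Ksp ≈ (3s)^3 × (0.81)^2
s = 1.9 × 10^-7 M
Check: 2s = 3.9 x 10^-7 ≪ 0.81, so the approximation is valid.

s ≈ 1.9 x 10^-7 M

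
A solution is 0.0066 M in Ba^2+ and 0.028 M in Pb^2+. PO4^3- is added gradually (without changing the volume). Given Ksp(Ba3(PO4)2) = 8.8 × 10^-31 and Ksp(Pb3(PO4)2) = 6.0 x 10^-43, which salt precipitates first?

Pb3(PO4)2

Precipitation of each salt starts when its ion product equals its Ksp.
For Ba3(PO4)2: 8.8 × 10^-31 = (0.0066)^3 × [PO4^3-]^2  ⇒  [PO4^3-] = 1.7 x 10^-12 M.
For Pb3(PO4)2: 6.0 x 10^-43 = (0.028)^3 × [PO4^3-]^2  ⇒  [PO4^3-] = 1.7 x 10^-19 M.
The salt with the lower threshold [PO4^3-] precipitates first: Pb3(PO4)2.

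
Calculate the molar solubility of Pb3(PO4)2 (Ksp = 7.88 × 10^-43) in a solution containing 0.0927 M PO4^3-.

s = 1.50e-14 M

Pb3(PO4)2(s) ⇌ 3 Pb^2+(aq) + 2 PO4^3-(aq)
Ksp = [Pb^2+]^3[PO4^3-]^2
If s mol/L dissolves here, [Pb^2+] = 3s, [PO4^3-] = 0.0927 + 2s ≈ 0.0927 (common-ion effect: PO4^3- is already 0.0927 M).
Ksp ≈ (3s)^3 × (0.0927)^2
s = 1.50 × 10^-14 M
Check: 2s = 3.0 × 10^-14 ≪ 0.0927, so the approximation is valid.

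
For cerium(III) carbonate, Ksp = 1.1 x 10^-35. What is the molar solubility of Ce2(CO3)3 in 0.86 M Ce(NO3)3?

8.2e-13 M

Ce2(CO3)3(s) ⇌ 2 Ce^3+(aq) + 3 CO3^2-(aq)
Ksp = [Ce^3+]^2[CO3^2-]^3
Let s = moles of Ce2(CO3)3 that dissolve per litre. [Ce^3+] = 0.86 + 2s ≈ 0.86, [CO3^2-] = 3s (common-ion effect: Ce^3+ is already 0.86 M).
Ksp ≈ (0.86)^2 × (3s)^3
s = 8.2 × 10^-13 M
Check: 2s = 1.6 × 10^-12 ≪ 0.86, so the approximation is valid.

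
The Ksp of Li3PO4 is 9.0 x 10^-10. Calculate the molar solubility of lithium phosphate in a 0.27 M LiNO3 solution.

s = 4.6e-8 M

Li3PO4(s) <=> 3 Li^+(aq) + PO4^3-(aq)
Ksp = [Li^+]^3[PO4^3-]
Let s be the molar solubility in this solution. [Li^+] = 0.27 + 3s ≈ 0.27, [PO4^3-] = s (common-ion effect: Li^+ is already 0.27 M).
Ksp ≈ (0.27)^3 × s
s = 4.6 × 10^-8 M
Check: 3s = 1.4 x 10^-7 ≪ 0.27, so the approximation is valid.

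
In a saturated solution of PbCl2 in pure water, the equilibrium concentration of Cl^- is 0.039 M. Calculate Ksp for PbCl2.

PbCl2(s) ⇌ Pb^2+ + 2 Cl^-
Stoichiometry gives [Pb^2+] = (1/2)[Cl^-] = 1.95 × 10^-2 M.
Ksp = [Pb^2+][Cl^-]^2
Ksp = 1.95 × 10^-2 × (3.9 x 10^-2)^2 = 3.0 × 10^-5

3.0 × 10^-5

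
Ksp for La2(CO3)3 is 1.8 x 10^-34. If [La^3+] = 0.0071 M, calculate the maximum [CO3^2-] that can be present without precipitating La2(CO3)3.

[CO3^2-] = 1.5 x 10^-10 M

La2(CO3)3(s) ⇌ 2 La^3+(aq) + 3 CO3^2-(aq)
Ksp = [La^3+]^2[CO3^2-]^3
Precipitation begins when Q = Ksp. With [La^3+] = 0.0071 M:
1.8 x 10^-34 = (0.0071)^2 × [CO3^2-]^3
[CO3^2-] = (1.8 x 10^-34 / 5.04 x 10^-5)^(1/3) = 1.5 × 10^-10 M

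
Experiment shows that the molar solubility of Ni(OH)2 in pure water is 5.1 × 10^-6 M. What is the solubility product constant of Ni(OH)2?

Ksp = 5.3e-16

Ni(OH)2(s) ⇌ Ni^2+(aq) + 2 OH^-(aq)
If s mol/L of Ni(OH)2 dissolves, [Ni^2+] = s and [OH^-] = 2s.
Ksp = [Ni^2+][OH^-]^2
Substituting: Ksp = s(2s)^2 = 4s^3
Ksp = 4 × (5.1 x 10^-6)^3 = 5.3 × 10^-16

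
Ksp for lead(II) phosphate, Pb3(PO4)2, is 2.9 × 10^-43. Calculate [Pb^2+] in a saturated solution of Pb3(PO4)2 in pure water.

Pb3(PO4)2(s) ⇌ 3 Pb^2+ + 2 PO4^3-
Ksp = [Pb^2+]^3[PO4^3-]^2
For each mole of Pb3(PO4)2 that dissolves: [Pb^2+] = 3s, [PO4^3-] = 2s.
Ksp = (3s)^3(2s)^2 = 108s^5
Solving, s = (2.9 × 10^-43/108)^(1/5) = 1.22 × 10^-9 M
[Pb^2+] = 3s = 3.7 × 10^-9 M

[Pb^2+] = 3.7e-9 M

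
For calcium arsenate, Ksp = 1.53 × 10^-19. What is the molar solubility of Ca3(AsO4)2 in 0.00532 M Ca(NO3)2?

s ≈ 5.04 × 10^-7 M

Ca3(AsO4)2(s) ⇌ 3 Ca^2+(aq) + 2 AsO4^3-(aq)
Ksp = [Ca^2+]^3[AsO4^3-]^2
Let s be the molar solubility in this solution. [Ca^2+] = 0.00532 + 3s ≈ 0.00532, [AsO4^3-] = 2s (since Ca^2+ from Ca(NO3)2 dominates).
Ksp ≈ (0.00532)^3 × (2s)^2
s = 5.04 × 10^-7 M
Check: 3s = 1.5 x 10^-6 ≪ 0.00532, so the approximation is valid.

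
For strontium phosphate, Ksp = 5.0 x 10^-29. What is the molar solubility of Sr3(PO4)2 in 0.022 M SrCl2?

s ≈ 1.1e-12 M

Sr3(PO4)2(s) ⇌ 3 Sr^2+(aq) + 2 PO4^3-(aq)
Ksp = [Sr^2+]^3[PO4^3-]^2
Let s be the molar solubility in this solution. [Sr^2+] = 0.022 + 3s ≈ 0.022, [PO4^3-] = 2s (since Sr^2+ from SrCl2 dominates).
Ksp ≈ (0.022)^3 × (2s)^2
s = 1.1 × 10^-12 M
Check: 3s = 3.3 x 10^-12 ≪ 0.022, so the approximation is valid.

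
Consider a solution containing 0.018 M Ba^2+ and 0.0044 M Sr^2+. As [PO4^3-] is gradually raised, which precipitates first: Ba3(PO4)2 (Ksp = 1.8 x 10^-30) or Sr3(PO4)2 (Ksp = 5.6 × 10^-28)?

Each salt begins to precipitate when Q = Ksp, i.e. when [PO4^3-] reaches its threshold.
For Ba3(PO4)2: 1.8 x 10^-30 = (0.018)^3 × [PO4^3-]^2  ⇒  [PO4^3-] = 5.6 × 10^-13 M.
For Sr3(PO4)2: 5.6 × 10^-28 = (0.0044)^3 × [PO4^3-]^2  ⇒  [PO4^3-] = 8.1 × 10^-11 M.
The salt with the lower threshold [PO4^3-] precipitates first: Ba3(PO4)2.

Ba3(PO4)2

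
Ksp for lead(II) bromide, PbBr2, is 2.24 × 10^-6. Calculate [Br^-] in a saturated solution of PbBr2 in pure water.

[Br^-] ≈ 0.0165 M

PbBr2(s) <=> Pb^2+(aq) + 2 Br^-(aq)
Ksp = [Pb^2+][Br^-]^2
If s mol/L of PbBr2 dissolves, [Pb^2+] = s and [Br^-] = 2s.
So Ksp = s × (2s)^2 = 4s^3
s^3 = 2.24 × 10^-6 / 4, so s = 8.243 × 10^-3 M
[Br^-] = 2s = 1.65 x 10^-2 M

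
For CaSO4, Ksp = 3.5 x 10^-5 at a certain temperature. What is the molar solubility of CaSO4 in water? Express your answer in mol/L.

s ≈ 5.9 × 10^-3 M

CaSO4(s) <=> Ca^2+(aq) + SO4^2-(aq)
Ksp = [Ca^2+][SO4^2-]
For each mole of CaSO4 that dissolves: [Ca^2+] = s, [SO4^2-] = s.
Ksp = (s)(s) = s^2
s = (3.5 x 10^-5)^(1/2) = 5.9 x 10^-3 M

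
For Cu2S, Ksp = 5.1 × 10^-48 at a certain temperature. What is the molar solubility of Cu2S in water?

1.1e-16 M

Cu2S(s) ⇌ 2 Cu^+ + S^2-
Ksp = [Cu^+]^2[S^2-]
If s mol/L of Cu2S dissolves, [Cu^+] = 2s and [S^2-] = s.
So Ksp = (2s)^2 × s = 4s^3
s = (5.1 × 10^-48 / 4)^(1/3) = 1.1 × 10^-16 M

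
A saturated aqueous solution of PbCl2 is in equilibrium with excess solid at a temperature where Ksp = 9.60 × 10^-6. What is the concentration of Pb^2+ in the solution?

[Pb^2+] = 0.0134 M

PbCl2(s) <=> Pb^2+(aq) + 2 Cl^-(aq)
Ksp = [Pb^2+][Cl^-]^2
If s mol/L of PbCl2 dissolves, [Pb^2+] = s and [Cl^-] = 2s.
So Ksp = s × (2s)^2 = 4s^3
Solving, s = (9.60 × 10^-6/4)^(1/3) = 1.339 × 10^-2 M
[Pb^2+] = s = 1.34 × 10^-2 M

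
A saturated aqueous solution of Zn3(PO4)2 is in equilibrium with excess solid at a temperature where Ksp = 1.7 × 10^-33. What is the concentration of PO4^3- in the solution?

Zn3(PO4)2(s) ⇌ 3 Zn^2+ + 2 PO4^3-
Ksp = [Zn^2+]^3[PO4^3-]^2
With molar solubility s: [Zn^2+] = 3s, [PO4^3-] = 2s.
Substituting: Ksp = (3s)^3(2s)^2 = 108s^5
s^5 = 1.7 × 10^-33 / 108, so s = 1.09 x 10^-7 M
[PO4^3-] = 2s = 2.2 x 10^-7 M

[PO4^3-] ≈ 2.2 × 10^-7 M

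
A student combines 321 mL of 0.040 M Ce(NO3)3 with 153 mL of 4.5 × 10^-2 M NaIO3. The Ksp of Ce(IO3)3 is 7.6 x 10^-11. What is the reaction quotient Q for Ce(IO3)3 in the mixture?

Q = 8.3e-8

Total volume = 321 + 153 = 474 mL.
[Ce^3+] = 4.0 × 10^-2 × (321/474) = 2.71 × 10^-2 M
[IO3^-] = 4.5 × 10^-2 × (153/474) = 1.45 × 10^-2 M
Ce(IO3)3(s) ⇌ Ce^3+(aq) + 3 IO3^-(aq), so Q = [Ce^3+][IO3^-]^3
Q = (2.71 x 10^-2)(1.45 × 10^-2)^3 = 8.3 × 10^-8
Q > Ksp, so Ce(IO3)3 will precipitate.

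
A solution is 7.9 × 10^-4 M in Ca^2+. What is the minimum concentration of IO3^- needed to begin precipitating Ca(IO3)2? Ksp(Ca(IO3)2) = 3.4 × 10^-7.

[IO3^-] ≈ 2.1 × 10^-2 M

Ca(IO3)2(s) <=> Ca^2+ + 2 IO3^-
Ksp = [Ca^2+][IO3^-]^2
Precipitation begins when Q = Ksp. With [Ca^2+] = 7.9 × 10^-4 M:
3.4 × 10^-7 = (7.9 × 10^-4) × [IO3^-]^2
[IO3^-] = (3.4 × 10^-7 / 7.9 × 10^-4)^(1/2) = 2.1 × 10^-2 M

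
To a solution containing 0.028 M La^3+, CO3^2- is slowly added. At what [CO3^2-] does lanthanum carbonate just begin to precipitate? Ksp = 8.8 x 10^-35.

La2(CO3)3(s) <=> 2 La^3+ + 3 CO3^2-
Ksp = [La^3+]^2[CO3^2-]^3
Precipitation begins when Q = Ksp. With [La^3+] = 0.028 M:
8.8 x 10^-35 = (0.028)^2 × [CO3^2-]^3
[CO3^2-] = (8.8 x 10^-35 / 7.84 × 10^-4)^(1/3) = 4.8 × 10^-11 M

4.8 × 10^-11 M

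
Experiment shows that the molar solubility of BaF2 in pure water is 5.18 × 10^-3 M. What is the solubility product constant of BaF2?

Ksp ≈ 5.56 × 10^-7

BaF2(s) <=> Ba^2+ + 2 F^-
If s mol/L of BaF2 dissolves, [Ba^2+] = s and [F^-] = 2s.
Ksp = [Ba^2+][F^-]^2
Ksp = s(2s)^2 = 4s^3
Ksp = 4 × (5.18 x 10^-3)^3 = 5.56 × 10^-7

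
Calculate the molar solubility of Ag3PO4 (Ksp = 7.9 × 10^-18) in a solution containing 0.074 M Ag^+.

Ag3PO4(s) ⇌ 3 Ag^+ + PO4^3-
Ksp = [Ag^+]^3[PO4^3-]
Let s be the molar solubility in this solution. [Ag^+] = 0.074 + 3s ≈ 0.074, [PO4^3-] = s (Ksp is small, so little additional dissolves).
Ksp ≈ (0.074)^3 × s
s = 1.9 × 10^-14 M
Check: 3s = 5.8 x 10^-14 ≪ 0.074, so the approximation is valid.

1.9 × 10^-14 M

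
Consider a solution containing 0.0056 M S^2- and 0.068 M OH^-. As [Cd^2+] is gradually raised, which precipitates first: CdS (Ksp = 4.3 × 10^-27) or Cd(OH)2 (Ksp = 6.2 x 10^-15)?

CdS

Each salt begins to precipitate when Q = Ksp, i.e. when [Cd^2+] reaches its threshold.
For CdS: 4.3 × 10^-27 = 0.0056 × [Cd^2+]  ⇒  [Cd^2+] = 7.7 x 10^-25 M.
For Cd(OH)2: 6.2 x 10^-15 = (0.068)^2 × [Cd^2+]  ⇒  [Cd^2+] = 1.3 x 10^-12 M.
The salt with the lower threshold [Cd^2+] precipitates first: CdS.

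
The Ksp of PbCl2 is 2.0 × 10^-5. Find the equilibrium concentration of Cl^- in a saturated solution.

3.4 × 10^-2 M

PbCl2(s) <=> Pb^2+(aq) + 2 Cl^-(aq)
Ksp = [Pb^2+][Cl^-]^2
For each mole of PbCl2 that dissolves: [Pb^2+] = s, [Cl^-] = 2s.
Ksp = s(2s)^2 = 4s^3
s = (2.0 × 10^-5 / 4)^(1/3) = 1.71 x 10^-2 M
[Cl^-] = 2s = 3.4 x 10^-2 M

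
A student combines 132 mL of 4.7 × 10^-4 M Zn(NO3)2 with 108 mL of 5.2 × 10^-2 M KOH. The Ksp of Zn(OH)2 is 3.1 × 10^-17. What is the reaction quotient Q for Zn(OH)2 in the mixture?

Q = 1.4e-7

Total volume = 132 + 108 = 240 mL.
[Zn^2+] = 4.7 x 10^-4 × (132/240) = 2.59 × 10^-4 M
[OH^-] = 5.2 × 10^-2 × (108/240) = 2.34 × 10^-2 M
Zn(OH)2(s) ⇌ Zn^2+(aq) + 2 OH^-(aq), so Q = [Zn^2+][OH^-]^2
Q = (2.59 x 10^-4)(2.34 × 10^-2)^2 = 1.4 × 10^-7
Q > Ksp, so Zn(OH)2 will precipitate.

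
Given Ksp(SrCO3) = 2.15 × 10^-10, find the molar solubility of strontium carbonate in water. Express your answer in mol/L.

1.47e-5 M

SrCO3(s) ⇌ Sr^2+(aq) + CO3^2-(aq)
Ksp = [Sr^2+][CO3^2-]
For each mole of SrCO3 that dissolves: [Sr^2+] = s, [CO3^2-] = s.
Ksp = s^2
s = (2.15 × 10^-10)^(1/2) = 1.47 x 10^-5 M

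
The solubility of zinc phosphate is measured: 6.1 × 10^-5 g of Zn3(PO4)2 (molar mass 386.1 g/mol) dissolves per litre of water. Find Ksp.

Molar solubility s = (6.1 × 10^-5 g/L) / (386.1 g/mol) = 1.58 × 10^-7 M.
Zn3(PO4)2(s) <=> 3 Zn^2+(aq) + 2 PO4^3-(aq)
If s mol/L of Zn3(PO4)2 dissolves, [Zn^2+] = 3s and [PO4^3-] = 2s.
Ksp = [Zn^2+]^3[PO4^3-]^2
Ksp = (3s)^3(2s)^2 = 108s^5
With s = 1.58 x 10^-7: Ksp = 1.1 × 10^-32

Ksp = 1.1 × 10^-32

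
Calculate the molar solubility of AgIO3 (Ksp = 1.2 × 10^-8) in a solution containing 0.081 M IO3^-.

AgIO3(s) <=> Ag^+ + IO3^-
Ksp = [Ag^+][IO3^-]
Let s be the molar solubility in this solution. [Ag^+] = s, [IO3^-] = 0.081 + s ≈ 0.081 (Ksp is small, so little additional dissolves).
Ksp ≈ s × 0.081
s = 1.5 × 10^-7 M
Check: s = 1.5 x 10^-7 ≪ 0.081, so the approximation is valid.

1.5 × 10^-7 M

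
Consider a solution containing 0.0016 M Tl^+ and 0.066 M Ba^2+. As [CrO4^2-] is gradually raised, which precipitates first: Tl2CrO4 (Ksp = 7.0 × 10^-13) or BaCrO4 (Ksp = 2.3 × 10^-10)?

Each salt begins to precipitate when Q = Ksp, i.e. when [CrO4^2-] reaches its threshold.
For Tl2CrO4: 7.0 × 10^-13 = (0.0016)^2 × [CrO4^2-]  ⇒  [CrO4^2-] = 2.7 × 10^-7 M.
For BaCrO4: 2.3 × 10^-10 = 0.066 × [CrO4^2-]  ⇒  [CrO4^2-] = 3.5 × 10^-9 M.
The salt with the lower threshold [CrO4^2-] precipitates first: BaCrO4.

BaCrO4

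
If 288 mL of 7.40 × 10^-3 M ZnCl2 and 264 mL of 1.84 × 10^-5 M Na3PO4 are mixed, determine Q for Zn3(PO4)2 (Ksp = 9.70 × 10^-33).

4.46e-18

Total volume = 288 + 264 = 552 mL.
[Zn^2+] = 7.40 × 10^-3 × (288/552) = 3.861 x 10^-3 M
[PO4^3-] = 1.84 x 10^-5 × (264/552) = 8.800 × 10^-6 M
Zn3(PO4)2(s) ⇌ 3 Zn^2+(aq) + 2 PO4^3-(aq), so Q = [Zn^2+]^3[PO4^3-]^2
Q = (3.861 × 10^-3)^3(8.800 x 10^-6)^2 = 4.46 × 10^-18
Q > Ksp, so Zn3(PO4)2 will precipitate.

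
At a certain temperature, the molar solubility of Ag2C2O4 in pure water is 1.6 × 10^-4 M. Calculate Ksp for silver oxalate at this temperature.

Ksp = 1.6 × 10^-11

Ag2C2O4(s) ⇌ 2 Ag^+ + C2O4^2-
If s mol/L of Ag2C2O4 dissolves, [Ag^+] = 2s and [C2O4^2-] = s.
Ksp = [Ag^+]^2[C2O4^2-]
Ksp = (2s)^2s = 4s^3
With s = 1.6 x 10^-4: Ksp = 1.6 × 10^-11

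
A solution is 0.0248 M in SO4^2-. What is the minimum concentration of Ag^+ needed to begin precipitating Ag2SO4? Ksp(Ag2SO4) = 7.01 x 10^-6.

[Ag^+] ≈ 0.0168 M

Ag2SO4(s) <=> 2 Ag^+ + SO4^2-
Ksp = [Ag^+]^2[SO4^2-]
Precipitation begins when Q = Ksp. With [SO4^2-] = 0.0248 M:
7.01 x 10^-6 = (0.0248) × [Ag^+]^2
[Ag^+] = (7.01 x 10^-6 / 2.48 × 10^-2)^(1/2) = 1.68 × 10^-2 M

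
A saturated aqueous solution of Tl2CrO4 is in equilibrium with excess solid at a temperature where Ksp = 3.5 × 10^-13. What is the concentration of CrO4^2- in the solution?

[CrO4^2-] ≈ 4.4 × 10^-5 M

Tl2CrO4(s) <=> 2 Tl^+ + CrO4^2-
Ksp = [Tl^+]^2[CrO4^2-]
If s mol/L of Tl2CrO4 dissolves, [Tl^+] = 2s and [CrO4^2-] = s.
Substituting: Ksp = (2s)^2s = 4s^3
Solving, s = (3.5 × 10^-13/4)^(1/3) = 4.44 × 10^-5 M
[CrO4^2-] = s = 4.4 x 10^-5 M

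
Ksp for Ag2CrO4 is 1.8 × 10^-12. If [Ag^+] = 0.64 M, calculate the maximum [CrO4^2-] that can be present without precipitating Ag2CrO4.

Ag2CrO4(s) ⇌ 2 Ag^+ + CrO4^2-
Ksp = [Ag^+]^2[CrO4^2-]
Precipitation begins when Q = Ksp. With [Ag^+] = 0.64 M:
1.8 × 10^-12 = (0.64)^2 × [CrO4^2-]
[CrO4^2-] = (1.8 × 10^-12 / 4.10 × 10^-1) = 4.4 × 10^-12 M

4.4e-12 M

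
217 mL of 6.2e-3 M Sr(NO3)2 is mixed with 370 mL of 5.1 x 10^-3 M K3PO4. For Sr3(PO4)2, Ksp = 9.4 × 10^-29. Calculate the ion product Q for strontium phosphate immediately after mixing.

Q = 1.2 × 10^-13

Total volume = 217 + 370 = 587 mL.
[Sr^2+] = 6.2 x 10^-3 × (217/587) = 2.29 x 10^-3 M
[PO4^3-] = 5.1 x 10^-3 × (370/587) = 3.21 x 10^-3 M
Sr3(PO4)2(s) <=> 3 Sr^2+ + 2 PO4^3-, so Q = [Sr^2+]^3[PO4^3-]^2
Q = (2.29 × 10^-3)^3(3.21 × 10^-3)^2 = 1.2 × 10^-13
Q > Ksp, so Sr3(PO4)2 will precipitate.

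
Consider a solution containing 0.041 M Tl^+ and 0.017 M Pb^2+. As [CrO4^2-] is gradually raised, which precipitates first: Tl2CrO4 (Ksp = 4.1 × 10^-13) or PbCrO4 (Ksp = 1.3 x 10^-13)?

PbCrO4

Precipitation of each salt starts when its ion product equals its Ksp.
For Tl2CrO4: 4.1 × 10^-13 = (0.041)^2 × [CrO4^2-]  ⇒  [CrO4^2-] = 2.4 x 10^-10 M.
For PbCrO4: 1.3 x 10^-13 = 0.017 × [CrO4^2-]  ⇒  [CrO4^2-] = 7.6 × 10^-12 M.
The salt with the lower threshold [CrO4^2-] precipitates first: PbCrO4.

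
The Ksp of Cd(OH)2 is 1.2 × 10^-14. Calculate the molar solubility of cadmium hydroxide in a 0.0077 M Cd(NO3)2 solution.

Cd(OH)2(s) <=> Cd^2+(aq) + 2 OH^-(aq)
Ksp = [Cd^2+][OH^-]^2
Let s = moles of Cd(OH)2 that dissolve per litre. [Cd^2+] = 0.0077 + s ≈ 0.0077, [OH^-] = 2s (Ksp is small, so little additional dissolves).
Ksp ≈ 0.0077 × (2s)^2
s = 6.2 x 10^-7 M
Check: s = 6.2 x 10^-7 ≪ 0.0077, so the approximation is valid.

s = 6.2 × 10^-7 M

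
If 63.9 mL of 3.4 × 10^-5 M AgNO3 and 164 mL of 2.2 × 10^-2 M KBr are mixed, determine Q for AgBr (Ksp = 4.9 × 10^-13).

1.5 x 10^-7

Total volume = 63.9 + 164 = 227.9 mL.
[Ag^+] = 3.4 × 10^-5 × (63.9/227.9) = 9.53 × 10^-6 M
[Br^-] = 2.2 x 10^-2 × (164/227.9) = 1.58 × 10^-2 M
AgBr(s) ⇌ Ag^+ + Br^-, so Q = [Ag^+][Br^-]
Q = (9.53 × 10^-6)(1.58 × 10^-2) = 1.5 × 10^-7
Q > Ksp, so AgBr will precipitate.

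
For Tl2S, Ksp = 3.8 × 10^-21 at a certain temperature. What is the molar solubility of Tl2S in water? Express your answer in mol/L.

9.8 × 10^-8 M

Tl2S(s) <=> 2 Tl^+ + S^2-
Ksp = [Tl^+]^2[S^2-]
For each mole of Tl2S that dissolves: [Tl^+] = 2s, [S^2-] = s.
Substituting: Ksp = (2s)^2s = 4s^3
s = (3.8 × 10^-21 / 4)^(1/3) = 9.8 × 10^-8 M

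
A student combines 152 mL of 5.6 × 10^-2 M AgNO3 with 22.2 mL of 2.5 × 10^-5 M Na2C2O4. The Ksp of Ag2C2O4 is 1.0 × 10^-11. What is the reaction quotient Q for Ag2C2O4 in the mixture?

Total volume = 152 + 22.2 = 174.2 mL.
[Ag^+] = 5.6 × 10^-2 × (152/174.2) = 4.89 × 10^-2 M
[C2O4^2-] = 2.5 × 10^-5 × (22.2/174.2) = 3.19 x 10^-6 M
Ag2C2O4(s) <=> 2 Ag^+ + C2O4^2-, so Q = [Ag^+]^2[C2O4^2-]
Q = (4.89 × 10^-2)^2(3.19 × 10^-6) = 7.6 × 10^-9
Q > Ksp, so Ag2C2O4 will precipitate.

Q = 7.6 x 10^-9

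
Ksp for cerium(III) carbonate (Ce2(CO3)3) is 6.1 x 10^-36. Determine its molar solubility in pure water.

3.6 x 10^-8 M

Ce2(CO3)3(s) <=> 2 Ce^3+ + 3 CO3^2-
Ksp = [Ce^3+]^2[CO3^2-]^3
With molar solubility s: [Ce^3+] = 2s, [CO3^2-] = 3s.
Substituting: Ksp = (2s)^2(3s)^3 = 108s^5
s^5 = 6.1 x 10^-36 / 108, so s = 3.6 × 10^-8 M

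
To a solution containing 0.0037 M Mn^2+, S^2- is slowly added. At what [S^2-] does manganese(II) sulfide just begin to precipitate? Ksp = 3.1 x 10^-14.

8.4 × 10^-12 M

MnS(s) <=> Mn^2+(aq) + S^2-(aq)
Ksp = [Mn^2+][S^2-]
Precipitation begins when Q = Ksp. With [Mn^2+] = 0.0037 M:
3.1 x 10^-14 = (0.0037) × [S^2-]
[S^2-] = (3.1 x 10^-14 / 3.7 × 10^-3) = 8.4 x 10^-12 M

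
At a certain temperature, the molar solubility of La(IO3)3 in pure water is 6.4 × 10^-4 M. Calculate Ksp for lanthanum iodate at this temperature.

Ksp ≈ 4.5 × 10^-12

La(IO3)3(s) ⇌ La^3+ + 3 IO3^-
For each mole of La(IO3)3 that dissolves: [La^3+] = s, [IO3^-] = 3s.
Ksp = [La^3+][IO3^-]^3
So Ksp = s × (3s)^3 = 27s^4
Ksp = 27 × (6.4 x 10^-4)^4 = 4.5 × 10^-12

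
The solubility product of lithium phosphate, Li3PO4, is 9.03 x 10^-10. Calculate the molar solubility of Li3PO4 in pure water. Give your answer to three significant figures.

s = 2.40e-3 M

Li3PO4(s) ⇌ 3 Li^+ + PO4^3-
Ksp = [Li^+]^3[PO4^3-]
With molar solubility s: [Li^+] = 3s, [PO4^3-] = s.
Substituting: Ksp = (3s)^3s = 27s^4
Solving, s = (9.03 x 10^-10/27)^(1/4) = 2.40 × 10^-3 M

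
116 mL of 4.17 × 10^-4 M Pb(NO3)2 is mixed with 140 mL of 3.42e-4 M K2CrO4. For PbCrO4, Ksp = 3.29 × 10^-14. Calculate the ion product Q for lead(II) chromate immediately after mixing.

Total volume = 116 + 140 = 256 mL.
[Pb^2+] = 4.17 x 10^-4 × (116/256) = 1.890 × 10^-4 M
[CrO4^2-] = 3.42 x 10^-4 × (140/256) = 1.870 x 10^-4 M
PbCrO4(s) ⇌ Pb^2+ + CrO4^2-, so Q = [Pb^2+][CrO4^2-]
Q = (1.890 x 10^-4)(1.870 × 10^-4) = 3.53 x 10^-8
Q > Ksp, so PbCrO4 will precipitate.

3.53e-8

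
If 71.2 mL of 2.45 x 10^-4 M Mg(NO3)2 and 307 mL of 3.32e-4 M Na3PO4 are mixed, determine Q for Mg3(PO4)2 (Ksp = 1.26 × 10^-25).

Total volume = 71.2 + 307 = 378.2 mL.
[Mg^2+] = 2.45 × 10^-4 × (71.2/378.2) = 4.612 × 10^-5 M
[PO4^3-] = 3.32 x 10^-4 × (307/378.2) = 2.695 × 10^-4 M
Mg3(PO4)2(s) ⇌ 3 Mg^2+(aq) + 2 PO4^3-(aq), so Q = [Mg^2+]^3[PO4^3-]^2
Q = (4.612 x 10^-5)^3(2.695 × 10^-4)^2 = 7.13 × 10^-21
Q > Ksp, so Mg3(PO4)2 will precipitate.

7.13 x 10^-21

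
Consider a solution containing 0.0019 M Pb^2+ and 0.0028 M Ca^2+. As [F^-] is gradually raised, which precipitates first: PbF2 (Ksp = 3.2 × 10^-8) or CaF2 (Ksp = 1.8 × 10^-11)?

CaF2

Each salt begins to precipitate when Q = Ksp, i.e. when [F^-] reaches its threshold.
For PbF2: 3.2 × 10^-8 = 0.0019 × [F^-]^2  ⇒  [F^-] = 4.1 × 10^-3 M.
For CaF2: 1.8 × 10^-11 = 0.0028 × [F^-]^2  ⇒  [F^-] = 8.0 × 10^-5 M.
The salt with the lower threshold [F^-] precipitates first: CaF2.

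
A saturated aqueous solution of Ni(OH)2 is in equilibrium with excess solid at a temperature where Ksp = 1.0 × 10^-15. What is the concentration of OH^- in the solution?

Ni(OH)2(s) ⇌ Ni^2+ + 2 OH^-
Ksp = [Ni^2+][OH^-]^2
If s mol/L of Ni(OH)2 dissolves, [Ni^2+] = s and [OH^-] = 2s.
So Ksp = s × (2s)^2 = 4s^3
s^3 = 1.0 × 10^-15 / 4, so s = 6.30 × 10^-6 M
[OH^-] = 2s = 1.3 × 10^-5 M

1.3e-5 M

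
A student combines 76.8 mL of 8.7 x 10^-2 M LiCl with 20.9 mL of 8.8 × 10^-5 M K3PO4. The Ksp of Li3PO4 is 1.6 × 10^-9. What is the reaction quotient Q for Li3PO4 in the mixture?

Q ≈ 6.0 × 10^-9

Total volume = 76.8 + 20.9 = 97.7 mL.
[Li^+] = 8.7 × 10^-2 × (76.8/97.7) = 6.84 x 10^-2 M
[PO4^3-] = 8.8 × 10^-5 × (20.9/97.7) = 1.88 x 10^-5 M
Li3PO4(s) <=> 3 Li^+ + PO4^3-, so Q = [Li^+]^3[PO4^3-]
Q = (6.84 × 10^-2)^3(1.88 × 10^-5) = 6.0 × 10^-9
Q > Ksp, so Li3PO4 will precipitate.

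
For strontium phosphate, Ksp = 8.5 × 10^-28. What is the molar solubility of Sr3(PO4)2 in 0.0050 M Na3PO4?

Sr3(PO4)2(s) ⇌ 3 Sr^2+(aq) + 2 PO4^3-(aq)
Ksp = [Sr^2+]^3[PO4^3-]^2
If s mol/L dissolves here, [Sr^2+] = 3s, [PO4^3-] = 0.0050 + 2s ≈ 0.0050 (since PO4^3- from Na3PO4 dominates).
Ksp ≈ (3s)^3 × (0.0050)^2
s = 1.1 × 10^-8 M
Check: 2s = 2.2 × 10^-8 ≪ 0.0050, so the approximation is valid.

s = 1.1e-8 M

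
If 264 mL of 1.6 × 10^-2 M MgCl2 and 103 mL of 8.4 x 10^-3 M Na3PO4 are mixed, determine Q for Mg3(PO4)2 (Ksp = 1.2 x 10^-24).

Q = 8.5 x 10^-12

Total volume = 264 + 103 = 367 mL.
[Mg^2+] = 1.6 × 10^-2 × (264/367) = 1.15 × 10^-2 M
[PO4^3-] = 8.4 x 10^-3 × (103/367) = 2.36 × 10^-3 M
Mg3(PO4)2(s) ⇌ 3 Mg^2+(aq) + 2 PO4^3-(aq), so Q = [Mg^2+]^3[PO4^3-]^2
Q = (1.15 x 10^-2)^3(2.36 x 10^-3)^2 = 8.5 × 10^-12
Q > Ksp, so Mg3(PO4)2 will precipitate.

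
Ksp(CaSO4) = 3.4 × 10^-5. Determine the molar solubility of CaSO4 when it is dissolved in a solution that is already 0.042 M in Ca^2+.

8.1e-4 M

CaSO4(s) ⇌ Ca^2+(aq) + SO4^2-(aq)
Ksp = [Ca^2+][SO4^2-]
Let s = moles of CaSO4 that dissolve per litre. [Ca^2+] = 0.042 + s ≈ 0.042, [SO4^2-] = s (since the Ca^2+ already present dominates).
Ksp ≈ 0.042 × s
s = 8.1 × 10^-4 M
Check: s = 8.1 × 10^-4 ≪ 0.042, so the approximation is valid.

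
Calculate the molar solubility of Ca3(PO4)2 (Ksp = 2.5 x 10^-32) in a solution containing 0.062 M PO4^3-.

s ≈ 6.2 x 10^-11 M

Ca3(PO4)2(s) ⇌ 3 Ca^2+ + 2 PO4^3-
Ksp = [Ca^2+]^3[PO4^3-]^2
If s mol/L dissolves here, [Ca^2+] = 3s, [PO4^3-] = 0.062 + 2s ≈ 0.062 (since the PO4^3- already present dominates).
Ksp ≈ (3s)^3 × (0.062)^2
s = 6.2 × 10^-11 M
Check: 2s = 1.2 x 10^-10 ≪ 0.062, so the approximation is valid.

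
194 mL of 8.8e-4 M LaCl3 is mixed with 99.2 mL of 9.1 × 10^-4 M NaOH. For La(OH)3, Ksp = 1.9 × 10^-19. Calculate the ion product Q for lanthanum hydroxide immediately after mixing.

Total volume = 194 + 99.2 = 293.2 mL.
[La^3+] = 8.8 × 10^-4 × (194/293.2) = 5.82 × 10^-4 M
[OH^-] = 9.1 × 10^-4 × (99.2/293.2) = 3.08 x 10^-4 M
La(OH)3(s) ⇌ La^3+(aq) + 3 OH^-(aq), so Q = [La^3+][OH^-]^3
Q = (5.82 x 10^-4)(3.08 x 10^-4)^3 = 1.7 x 10^-14
Q > Ksp, so La(OH)3 will precipitate.

1.7 × 10^-14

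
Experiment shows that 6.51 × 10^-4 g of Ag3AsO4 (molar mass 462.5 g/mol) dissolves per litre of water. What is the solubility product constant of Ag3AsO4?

Ksp = 1.06 × 10^-22

Molar solubility s = (6.51 × 10^-4 g/L) / (462.5 g/mol) = 1.408 × 10^-6 M.
Ag3AsO4(s) <=> 3 Ag^+ + AsO4^3-
If s mol/L of Ag3AsO4 dissolves, [Ag^+] = 3s and [AsO4^3-] = s.
Ksp = [Ag^+]^3[AsO4^3-]
So Ksp = (3s)^3 × s = 27s^4
Ksp = 27 × (1.408 x 10^-6)^4 = 1.06 x 10^-22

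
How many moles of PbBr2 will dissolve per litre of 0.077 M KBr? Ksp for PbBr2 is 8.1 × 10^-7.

s = 1.4e-4 M

PbBr2(s) ⇌ Pb^2+(aq) + 2 Br^-(aq)
Ksp = [Pb^2+][Br^-]^2
Let s be the molar solubility in this solution. [Pb^2+] = s, [Br^-] = 0.077 + 2s ≈ 0.077 (Ksp is small, so little additional dissolves).
Ksp ≈ s × (0.077)^2
s = 1.4 × 10^-4 M
Check: 2s = 2.7 × 10^-4 ≪ 0.077, so the approximation is valid.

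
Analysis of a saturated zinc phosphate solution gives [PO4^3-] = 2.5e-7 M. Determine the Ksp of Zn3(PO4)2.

Zn3(PO4)2(s) <=> 3 Zn^2+(aq) + 2 PO4^3-(aq)
Stoichiometry gives [Zn^2+] = (3/2)[PO4^3-] = 3.75 × 10^-7 M.
Ksp = [Zn^2+]^3[PO4^3-]^2
Ksp = (3.75 x 10^-7)^3 × (2.5 × 10^-7)^2 = 3.3 × 10^-33

3.3e-33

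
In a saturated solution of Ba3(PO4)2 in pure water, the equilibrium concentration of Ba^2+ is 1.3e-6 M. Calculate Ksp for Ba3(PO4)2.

Ksp = 1.7 × 10^-30

Ba3(PO4)2(s) ⇌ 3 Ba^2+ + 2 PO4^3-
Stoichiometry gives [PO4^3-] = (2/3)[Ba^2+] = 8.67 × 10^-7 M.
Ksp = [Ba^2+]^3[PO4^3-]^2
Ksp = (1.3 × 10^-6)^3 × (8.67 x 10^-7)^2 = 1.7 x 10^-30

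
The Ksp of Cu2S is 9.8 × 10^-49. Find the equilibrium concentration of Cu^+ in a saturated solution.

Cu2S(s) ⇌ 2 Cu^+(aq) + S^2-(aq)
Ksp = [Cu^+]^2[S^2-]
Let s = molar solubility. Then [Cu^+] = 2s and [S^2-] = s.
So Ksp = (2s)^2 × s = 4s^3
Solving, s = (9.8 × 10^-49/4)^(1/3) = 6.26 × 10^-17 M
[Cu^+] = 2s = 1.3 × 10^-16 M

[Cu^+] ≈ 1.3 x 10^-16 M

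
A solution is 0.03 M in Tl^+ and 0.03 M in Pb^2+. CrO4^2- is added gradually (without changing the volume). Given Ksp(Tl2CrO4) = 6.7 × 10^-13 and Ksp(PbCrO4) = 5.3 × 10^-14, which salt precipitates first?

Precipitation of each salt starts when its ion product equals its Ksp.
For Tl2CrO4: 6.7 × 10^-13 = (0.03)^2 × [CrO4^2-]  ⇒  [CrO4^2-] = 7.4 × 10^-10 M.
For PbCrO4: 5.3 × 10^-14 = 0.03 × [CrO4^2-]  ⇒  [CrO4^2-] = 1.8 × 10^-12 M.
The salt with the lower threshold [CrO4^2-] precipitates first: PbCrO4.

PbCrO4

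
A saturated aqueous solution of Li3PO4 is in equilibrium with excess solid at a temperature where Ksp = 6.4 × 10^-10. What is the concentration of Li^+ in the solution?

Li3PO4(s) ⇌ 3 Li^+ + PO4^3-
Ksp = [Li^+]^3[PO4^3-]
With molar solubility s: [Li^+] = 3s, [PO4^3-] = s.
Substituting: Ksp = (3s)^3s = 27s^4
s = (6.4 × 10^-10 / 27)^(1/4) = 2.21 × 10^-3 M
[Li^+] = 3s = 6.6 × 10^-3 M

6.6 × 10^-3 M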